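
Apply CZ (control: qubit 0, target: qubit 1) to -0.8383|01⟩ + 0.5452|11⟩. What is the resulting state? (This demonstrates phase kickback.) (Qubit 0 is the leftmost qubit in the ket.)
-0.8383|01⟩ - 0.5452|11⟩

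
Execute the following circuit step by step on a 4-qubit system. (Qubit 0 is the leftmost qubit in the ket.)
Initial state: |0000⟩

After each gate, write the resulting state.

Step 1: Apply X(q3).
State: |0001⟩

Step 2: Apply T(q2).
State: |0001⟩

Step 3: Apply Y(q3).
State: -i|0000⟩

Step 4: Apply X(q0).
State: -i|1000⟩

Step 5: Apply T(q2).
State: -i|1000⟩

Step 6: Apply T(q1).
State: -i|1000⟩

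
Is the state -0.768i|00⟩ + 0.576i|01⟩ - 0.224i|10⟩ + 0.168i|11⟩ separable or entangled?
Separable

Writing the state as a|00⟩ + b|01⟩ + c|10⟩ + d|11⟩, it is a product state iff ad − bc = 0.
Here (a, b, c, d) = (-0.768i, 0.576i, -0.224i, 0.168i): ad − bc = (-0.768i)(0.168i) − (0.576i)(-0.224i) = 0, so the state is separable.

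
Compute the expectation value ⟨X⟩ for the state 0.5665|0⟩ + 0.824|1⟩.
0.9336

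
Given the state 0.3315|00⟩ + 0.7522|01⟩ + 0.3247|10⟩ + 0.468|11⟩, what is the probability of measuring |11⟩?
0.219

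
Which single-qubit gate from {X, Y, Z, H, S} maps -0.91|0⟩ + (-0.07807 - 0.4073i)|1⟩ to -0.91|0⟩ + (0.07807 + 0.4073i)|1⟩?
Z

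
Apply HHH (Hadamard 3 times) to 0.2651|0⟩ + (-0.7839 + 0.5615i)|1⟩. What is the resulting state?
(-0.3668 + 0.397i)|0⟩ + (0.7418 - 0.397i)|1⟩

H² = I, so H^3 = H: a single Hadamard. With (a, b) = (0.2651, (-0.7839 + 0.5615i)), H gives ((a + b)/√2, (a − b)/√2) = ((-0.3668 + 0.397i), (0.7418 - 0.397i)).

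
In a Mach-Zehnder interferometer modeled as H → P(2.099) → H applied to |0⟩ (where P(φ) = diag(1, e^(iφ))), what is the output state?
(0.248 + 0.4319i)|0⟩ + (0.752 - 0.4319i)|1⟩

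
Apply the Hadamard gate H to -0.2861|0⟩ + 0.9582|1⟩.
0.4752|0⟩ - 0.8799|1⟩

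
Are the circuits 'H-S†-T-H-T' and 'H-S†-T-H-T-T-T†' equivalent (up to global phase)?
Yes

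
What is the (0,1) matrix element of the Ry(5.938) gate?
-0.1717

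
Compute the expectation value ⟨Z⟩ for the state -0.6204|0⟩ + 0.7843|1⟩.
-0.2302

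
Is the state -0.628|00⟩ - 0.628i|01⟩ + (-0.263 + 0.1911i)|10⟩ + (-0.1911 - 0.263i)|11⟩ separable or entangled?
Separable

Writing the state as a|00⟩ + b|01⟩ + c|10⟩ + d|11⟩, it is a product state iff ad − bc = 0.
Here (a, b, c, d) = (-0.628, -0.628i, (-0.263 + 0.1911i), (-0.1911 - 0.263i)): ad − bc = (-0.628)(-0.1911 - 0.263i) − (-0.628i)(-0.263 + 0.1911i) = 0, so the state is separable.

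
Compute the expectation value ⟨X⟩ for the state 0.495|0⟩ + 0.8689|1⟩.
0.8602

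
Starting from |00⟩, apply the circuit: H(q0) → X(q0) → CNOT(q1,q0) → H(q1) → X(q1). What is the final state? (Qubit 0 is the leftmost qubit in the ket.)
1/2|00⟩ + 1/2|01⟩ + 1/2|10⟩ + 1/2|11⟩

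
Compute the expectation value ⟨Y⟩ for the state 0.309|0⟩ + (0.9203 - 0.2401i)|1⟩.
-0.1484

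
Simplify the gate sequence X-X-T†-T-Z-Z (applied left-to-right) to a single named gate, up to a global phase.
I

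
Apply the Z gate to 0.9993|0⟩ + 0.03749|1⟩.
0.9993|0⟩ - 0.03749|1⟩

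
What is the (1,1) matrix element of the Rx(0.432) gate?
0.9768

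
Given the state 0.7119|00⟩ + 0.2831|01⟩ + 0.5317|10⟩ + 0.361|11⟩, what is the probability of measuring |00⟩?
0.5068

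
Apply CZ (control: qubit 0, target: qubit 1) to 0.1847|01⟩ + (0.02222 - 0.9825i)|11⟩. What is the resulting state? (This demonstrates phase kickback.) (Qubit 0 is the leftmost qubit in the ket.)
0.1847|01⟩ + (-0.02222 + 0.9825i)|11⟩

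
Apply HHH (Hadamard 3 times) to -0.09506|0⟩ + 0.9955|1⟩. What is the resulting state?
0.6367|0⟩ - 0.7711|1⟩

H² = I, so H^3 = H: a single Hadamard. With (a, b) = (-0.09506, 0.9955), H gives ((a + b)/√2, (a − b)/√2) = (0.6367, -0.7711).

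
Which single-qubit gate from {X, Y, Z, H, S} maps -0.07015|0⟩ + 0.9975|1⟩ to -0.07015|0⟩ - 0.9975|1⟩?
Z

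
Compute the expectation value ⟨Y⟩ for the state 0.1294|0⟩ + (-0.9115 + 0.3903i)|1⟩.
0.101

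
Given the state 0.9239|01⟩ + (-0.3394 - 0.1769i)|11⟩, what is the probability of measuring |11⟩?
0.1465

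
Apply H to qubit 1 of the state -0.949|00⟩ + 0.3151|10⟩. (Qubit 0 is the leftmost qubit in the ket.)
-0.671|00⟩ - 0.671|01⟩ + 0.2228|10⟩ + 0.2228|11⟩

H on qubit 1 mixes each pair of kets that differ only in qubit 1: amplitudes (a, b) of (|…0…⟩, |…1…⟩) become ((a + b)/√2, (a − b)/√2). Kets absent from the input have amplitude 0.
(|00⟩, |01⟩): (a, b) = (-0.949, 0) → (-0.671, -0.671)
(|10⟩, |11⟩): (a, b) = (0.3151, 0) → (0.2228, 0.2228)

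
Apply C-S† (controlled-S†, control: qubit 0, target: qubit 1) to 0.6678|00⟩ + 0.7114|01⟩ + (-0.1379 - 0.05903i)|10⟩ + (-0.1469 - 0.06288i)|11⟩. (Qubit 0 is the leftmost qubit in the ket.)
0.6678|00⟩ + 0.7114|01⟩ + (-0.1379 - 0.05903i)|10⟩ + (-0.06288 + 0.1469i)|11⟩

C-S† leaves the control-|0⟩ kets |00⟩, |01⟩ unchanged and applies S† to qubit 1 on the control-|1⟩ pair (|10⟩, |11⟩).
S† = [[1, 0], [0, -i]].
With a = amp(|10⟩) = (-0.1379 - 0.05903i) and b = amp(|11⟩) = (-0.1469 - 0.06288i):
new amp(|10⟩) = (1)·a = (-0.1379 - 0.05903i)
new amp(|11⟩) = (-i)·b = (-0.06288 + 0.1469i)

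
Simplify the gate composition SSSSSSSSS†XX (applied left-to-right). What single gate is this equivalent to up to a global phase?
S†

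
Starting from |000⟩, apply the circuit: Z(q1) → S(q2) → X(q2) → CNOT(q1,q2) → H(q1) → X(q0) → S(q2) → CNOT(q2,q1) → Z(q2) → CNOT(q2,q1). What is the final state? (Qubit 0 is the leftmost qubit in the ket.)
-(1/√2)i|101⟩ - (1/√2)i|111⟩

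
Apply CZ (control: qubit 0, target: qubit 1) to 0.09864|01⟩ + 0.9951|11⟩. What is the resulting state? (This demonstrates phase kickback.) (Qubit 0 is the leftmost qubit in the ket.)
0.09864|01⟩ - 0.9951|11⟩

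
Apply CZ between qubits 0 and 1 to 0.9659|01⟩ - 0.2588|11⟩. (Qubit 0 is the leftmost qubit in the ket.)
0.9659|01⟩ + 0.2588|11⟩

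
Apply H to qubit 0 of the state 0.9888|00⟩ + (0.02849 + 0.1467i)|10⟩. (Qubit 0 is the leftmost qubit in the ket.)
(0.7193 + 0.1037i)|00⟩ + (0.679 - 0.1037i)|10⟩

H on qubit 0 mixes each pair of kets that differ only in qubit 0: amplitudes (a, b) of (|…0…⟩, |…1…⟩) become ((a + b)/√2, (a − b)/√2). Kets absent from the input have amplitude 0.
(|00⟩, |10⟩): (a, b) = (0.9888, (0.02849 + 0.1467i)) → ((0.7193 + 0.1037i), (0.679 - 0.1037i))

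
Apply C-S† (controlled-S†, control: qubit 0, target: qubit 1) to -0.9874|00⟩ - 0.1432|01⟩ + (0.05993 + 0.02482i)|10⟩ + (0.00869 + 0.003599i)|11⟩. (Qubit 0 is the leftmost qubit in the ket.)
-0.9874|00⟩ - 0.1432|01⟩ + (0.05993 + 0.02482i)|10⟩ + (0.003599 - 0.00869i)|11⟩

C-S† leaves the control-|0⟩ kets |00⟩, |01⟩ unchanged and applies S† to qubit 1 on the control-|1⟩ pair (|10⟩, |11⟩).
S† = [[1, 0], [0, -i]].
With a = amp(|10⟩) = (0.05993 + 0.02482i) and b = amp(|11⟩) = (0.00869 + 0.003599i):
new amp(|10⟩) = (1)·a = (0.05993 + 0.02482i)
new amp(|11⟩) = (-i)·b = (0.003599 - 0.00869i)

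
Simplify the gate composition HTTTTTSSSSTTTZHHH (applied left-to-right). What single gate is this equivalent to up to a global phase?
X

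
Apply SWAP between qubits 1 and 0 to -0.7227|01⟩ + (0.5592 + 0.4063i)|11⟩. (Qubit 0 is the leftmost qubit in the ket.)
-0.7227|10⟩ + (0.5592 + 0.4063i)|11⟩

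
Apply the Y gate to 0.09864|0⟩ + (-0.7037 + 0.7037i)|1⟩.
(0.7037 + 0.7037i)|0⟩ + 0.09864i|1⟩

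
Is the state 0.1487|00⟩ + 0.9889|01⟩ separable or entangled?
Separable

Writing the state as a|00⟩ + b|01⟩ + c|10⟩ + d|11⟩, it is a product state iff ad − bc = 0.
Here (a, b, c, d) = (0.1487, 0.9889, 0, 0): ad − bc = (0.1487)(0) − (0.9889)(0) = 0, so the state is separable.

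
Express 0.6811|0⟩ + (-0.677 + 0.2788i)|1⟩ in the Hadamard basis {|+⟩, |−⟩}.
(0.002899 + 0.1971i)|+⟩ + (0.9603 - 0.1971i)|−⟩

With |ψ⟩ = α|0⟩ + β|1⟩, the Hadamard-basis coefficients are ⟨+|ψ⟩ = (α + β)/√2 and ⟨−|ψ⟩ = (α − β)/√2.
Here α = 0.6811, β = (-0.677 + 0.2788i): (α + β)/√2 = (0.002899 + 0.1971i), (α − β)/√2 = (0.9603 - 0.1971i).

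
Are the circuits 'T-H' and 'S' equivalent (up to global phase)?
No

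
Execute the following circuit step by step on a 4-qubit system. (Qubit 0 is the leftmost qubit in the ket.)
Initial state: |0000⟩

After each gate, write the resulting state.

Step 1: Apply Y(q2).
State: i|0010⟩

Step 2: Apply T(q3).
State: i|0010⟩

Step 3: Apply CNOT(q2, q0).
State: i|1010⟩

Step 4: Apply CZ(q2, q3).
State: i|1010⟩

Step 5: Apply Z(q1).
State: i|1010⟩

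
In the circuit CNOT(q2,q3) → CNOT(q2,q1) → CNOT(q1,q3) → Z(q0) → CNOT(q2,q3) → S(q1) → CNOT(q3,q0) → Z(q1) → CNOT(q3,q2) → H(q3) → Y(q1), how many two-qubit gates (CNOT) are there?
6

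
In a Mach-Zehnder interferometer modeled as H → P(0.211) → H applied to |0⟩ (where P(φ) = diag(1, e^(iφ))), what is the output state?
(0.9889 + 0.1047i)|0⟩ + (0.01109 - 0.1047i)|1⟩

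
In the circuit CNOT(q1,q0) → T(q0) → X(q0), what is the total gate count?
3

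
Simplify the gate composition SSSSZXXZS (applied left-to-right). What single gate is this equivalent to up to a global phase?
S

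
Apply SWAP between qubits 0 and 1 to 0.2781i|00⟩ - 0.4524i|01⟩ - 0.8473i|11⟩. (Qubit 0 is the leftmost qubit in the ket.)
0.2781i|00⟩ - 0.4524i|10⟩ - 0.8473i|11⟩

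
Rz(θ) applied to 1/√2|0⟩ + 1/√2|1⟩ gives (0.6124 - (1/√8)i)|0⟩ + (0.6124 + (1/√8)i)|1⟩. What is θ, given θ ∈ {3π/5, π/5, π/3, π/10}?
π/3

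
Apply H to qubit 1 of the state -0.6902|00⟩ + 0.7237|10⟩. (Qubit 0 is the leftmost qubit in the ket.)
-0.488|00⟩ - 0.488|01⟩ + 0.5117|10⟩ + 0.5117|11⟩

H on qubit 1 mixes each pair of kets that differ only in qubit 1: amplitudes (a, b) of (|…0…⟩, |…1…⟩) become ((a + b)/√2, (a − b)/√2). Kets absent from the input have amplitude 0.
(|00⟩, |01⟩): (a, b) = (-0.6902, 0) → (-0.488, -0.488)
(|10⟩, |11⟩): (a, b) = (0.7237, 0) → (0.5117, 0.5117)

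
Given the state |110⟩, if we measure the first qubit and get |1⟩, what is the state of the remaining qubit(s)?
|10⟩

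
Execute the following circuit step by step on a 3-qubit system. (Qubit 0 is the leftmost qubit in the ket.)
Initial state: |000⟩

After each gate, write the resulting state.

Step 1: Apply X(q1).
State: |010⟩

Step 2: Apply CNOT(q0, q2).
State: |010⟩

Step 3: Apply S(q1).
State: i|010⟩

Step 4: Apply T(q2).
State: i|010⟩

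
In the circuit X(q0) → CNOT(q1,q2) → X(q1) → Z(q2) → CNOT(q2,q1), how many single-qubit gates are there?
3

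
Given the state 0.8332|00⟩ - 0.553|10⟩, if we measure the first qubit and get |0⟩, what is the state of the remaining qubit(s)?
|0⟩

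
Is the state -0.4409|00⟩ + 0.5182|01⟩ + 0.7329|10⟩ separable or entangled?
Entangled

Writing the state as a|00⟩ + b|01⟩ + c|10⟩ + d|11⟩, it is a product state iff ad − bc = 0.
Here (a, b, c, d) = (-0.4409, 0.5182, 0.7329, 0): ad − bc = (-0.4409)(0) − (0.5182)(0.7329) = -0.3798 ≠ 0, so the state is entangled.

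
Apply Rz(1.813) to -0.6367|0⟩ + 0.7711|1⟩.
(-0.3925 + 0.5013i)|0⟩ + (0.4754 + 0.6071i)|1⟩

Rz(1.813) = [[e^(−iθ/2), 0], [0, e^(iθ/2)]] with e^(±iθ/2) = cos(θ/2) ± i·sin(θ/2); θ = 1.813, cos(θ/2) ≈ 0.616505, sin(θ/2) ≈ 0.787351.
With a = amp(|0⟩) = -0.6367 and b = amp(|1⟩) = 0.7711:
new amp(|0⟩) = (0.616505 - 0.787351i)·a = (-0.3925 + 0.5013i)
new amp(|1⟩) = (0.616505 + 0.787351i)·b = (0.4754 + 0.6071i)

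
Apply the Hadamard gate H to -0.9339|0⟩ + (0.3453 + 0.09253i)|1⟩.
(-0.4162 + 0.06543i)|0⟩ + (-0.9045 - 0.06543i)|1⟩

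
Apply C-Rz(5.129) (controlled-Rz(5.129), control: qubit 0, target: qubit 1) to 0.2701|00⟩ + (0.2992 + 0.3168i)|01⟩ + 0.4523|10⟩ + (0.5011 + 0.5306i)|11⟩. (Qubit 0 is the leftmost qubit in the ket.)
0.2701|00⟩ + (0.2992 + 0.3168i)|01⟩ + (-0.3791 - 0.2468i)|10⟩ + (-0.7094 - 0.1713i)|11⟩

C-Rz(5.129) leaves the control-|0⟩ kets |00⟩, |01⟩ unchanged and applies Rz(5.129) to qubit 1 on the control-|1⟩ pair (|10⟩, |11⟩).
Rz(5.129) = [[e^(−iθ/2), 0], [0, e^(iθ/2)]] with e^(±iθ/2) = cos(θ/2) ± i·sin(θ/2); θ = 5.129, cos(θ/2) ≈ -0.838052, sin(θ/2) ≈ 0.54559.
With a = amp(|10⟩) = 0.4523 and b = amp(|11⟩) = (0.5011 + 0.5306i):
new amp(|10⟩) = (-0.838052 - 0.54559i)·a = (-0.3791 - 0.2468i)
new amp(|11⟩) = (-0.838052 + 0.54559i)·b = (-0.7094 - 0.1713i)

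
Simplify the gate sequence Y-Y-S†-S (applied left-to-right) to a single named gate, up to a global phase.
I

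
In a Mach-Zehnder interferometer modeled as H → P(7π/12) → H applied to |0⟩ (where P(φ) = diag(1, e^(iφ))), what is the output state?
(0.3706 + 0.483i)|0⟩ + (0.6294 - 0.483i)|1⟩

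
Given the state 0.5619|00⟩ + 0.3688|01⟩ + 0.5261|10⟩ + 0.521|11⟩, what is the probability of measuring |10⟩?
0.2768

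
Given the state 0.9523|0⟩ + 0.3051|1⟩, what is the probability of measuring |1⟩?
0.09309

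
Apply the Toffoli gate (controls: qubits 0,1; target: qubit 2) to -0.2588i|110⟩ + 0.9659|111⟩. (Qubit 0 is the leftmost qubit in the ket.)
0.9659|110⟩ - 0.2588i|111⟩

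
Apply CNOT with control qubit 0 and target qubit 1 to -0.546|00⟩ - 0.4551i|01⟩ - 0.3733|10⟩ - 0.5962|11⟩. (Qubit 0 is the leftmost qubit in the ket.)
-0.546|00⟩ - 0.4551i|01⟩ - 0.5962|10⟩ - 0.3733|11⟩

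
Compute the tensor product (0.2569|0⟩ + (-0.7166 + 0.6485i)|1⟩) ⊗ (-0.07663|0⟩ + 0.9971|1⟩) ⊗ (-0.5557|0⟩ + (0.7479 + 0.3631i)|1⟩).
0.01094|000⟩ + (-0.01472 - 0.007148i)|001⟩ - 0.1423|010⟩ + (0.1916 + 0.09301i)|011⟩ + (-0.03052 + 0.02762i)|100⟩ + (0.05911 - 0.01723i)|101⟩ + (0.3971 - 0.3593i)|110⟩ + (-0.7692 + 0.2242i)|111⟩

amp(|b₁b₂…⟩) = product of the factor amplitudes for bits b₁, b₂, …; only kets whose every factor amplitude is nonzero survive.
|000⟩: (0.2569)(-0.07663)(-0.5557) = 0.01094
|001⟩: (0.2569)(-0.07663)(0.7479 + 0.3631i) = (-0.01472 - 0.007148i)
|010⟩: (0.2569)(0.9971)(-0.5557) = -0.1423
|011⟩: (0.2569)(0.9971)(0.7479 + 0.3631i) = (0.1916 + 0.09301i)
|100⟩: (-0.7166 + 0.6485i)(-0.07663)(-0.5557) = (-0.03052 + 0.02762i)
|101⟩: (-0.7166 + 0.6485i)(-0.07663)(0.7479 + 0.3631i) = (0.05911 - 0.01723i)
|110⟩: (-0.7166 + 0.6485i)(0.9971)(-0.5557) = (0.3971 - 0.3593i)
|111⟩: (-0.7166 + 0.6485i)(0.9971)(0.7479 + 0.3631i) = (-0.7692 + 0.2242i)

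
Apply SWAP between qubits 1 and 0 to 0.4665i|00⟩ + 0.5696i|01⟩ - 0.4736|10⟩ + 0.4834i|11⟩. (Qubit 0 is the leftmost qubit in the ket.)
0.4665i|00⟩ - 0.4736|01⟩ + 0.5696i|10⟩ + 0.4834i|11⟩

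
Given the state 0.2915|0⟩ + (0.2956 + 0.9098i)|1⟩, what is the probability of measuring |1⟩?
0.9151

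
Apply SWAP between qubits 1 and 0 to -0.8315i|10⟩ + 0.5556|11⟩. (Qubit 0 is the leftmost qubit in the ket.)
-0.8315i|01⟩ + 0.5556|11⟩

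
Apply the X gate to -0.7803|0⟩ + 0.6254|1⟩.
0.6254|0⟩ - 0.7803|1⟩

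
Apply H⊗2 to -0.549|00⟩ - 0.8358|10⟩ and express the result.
-0.6924|00⟩ - 0.6924|01⟩ + 0.1434|10⟩ + 0.1434|11⟩

H⊗2 gives amp(|y⟩) = (1/2) Σ_x (−1)^(x·y) amp(|x⟩), where x·y is the number of positions in which both x and y have a 1.
|00⟩: (-0.549 - 0.8358)/2 = -0.6924
|01⟩: (-0.549 - 0.8358)/2 = -0.6924
|10⟩: (-0.549 + 0.8358)/2 = 0.1434
|11⟩: (-0.549 + 0.8358)/2 = 0.1434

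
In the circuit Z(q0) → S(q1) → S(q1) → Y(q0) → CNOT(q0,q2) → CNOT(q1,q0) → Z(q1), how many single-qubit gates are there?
5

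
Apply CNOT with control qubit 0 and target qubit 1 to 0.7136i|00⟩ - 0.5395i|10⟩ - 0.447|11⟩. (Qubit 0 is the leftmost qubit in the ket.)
0.7136i|00⟩ - 0.447|10⟩ - 0.5395i|11⟩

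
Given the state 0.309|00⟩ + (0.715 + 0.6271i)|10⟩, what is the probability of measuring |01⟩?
0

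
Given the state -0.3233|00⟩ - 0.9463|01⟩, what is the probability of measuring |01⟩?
0.8955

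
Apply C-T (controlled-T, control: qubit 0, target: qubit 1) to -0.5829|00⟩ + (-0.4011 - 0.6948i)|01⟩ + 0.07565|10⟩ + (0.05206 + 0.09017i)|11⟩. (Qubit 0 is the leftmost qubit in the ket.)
-0.5829|00⟩ + (-0.4011 - 0.6948i)|01⟩ + 0.07565|10⟩ + (-0.02695 + 0.1006i)|11⟩

C-T leaves the control-|0⟩ kets |00⟩, |01⟩ unchanged and applies T to qubit 1 on the control-|1⟩ pair (|10⟩, |11⟩).
T = [[1, 0], [0, (1/√2 + (1/√2)i)]].
With a = amp(|10⟩) = 0.07565 and b = amp(|11⟩) = (0.05206 + 0.09017i):
new amp(|10⟩) = (1)·a = 0.07565
new amp(|11⟩) = (1/√2 + (1/√2)i)·b = (-0.02695 + 0.1006i)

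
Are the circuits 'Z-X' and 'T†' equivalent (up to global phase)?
No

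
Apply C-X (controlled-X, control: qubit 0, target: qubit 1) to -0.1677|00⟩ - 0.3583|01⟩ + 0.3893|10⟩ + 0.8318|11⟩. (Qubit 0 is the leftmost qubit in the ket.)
-0.1677|00⟩ - 0.3583|01⟩ + 0.8318|10⟩ + 0.3893|11⟩

C-X leaves the control-|0⟩ kets |00⟩, |01⟩ unchanged and applies X to qubit 1 on the control-|1⟩ pair (|10⟩, |11⟩).
X = [[0, 1], [1, 0]].
With a = amp(|10⟩) = 0.3893 and b = amp(|11⟩) = 0.8318:
new amp(|10⟩) = (1)·b = 0.8318
new amp(|11⟩) = (1)·a = 0.3893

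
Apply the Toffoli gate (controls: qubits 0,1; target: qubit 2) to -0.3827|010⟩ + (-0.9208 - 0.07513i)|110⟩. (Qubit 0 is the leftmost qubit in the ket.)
-0.3827|010⟩ + (-0.9208 - 0.07513i)|111⟩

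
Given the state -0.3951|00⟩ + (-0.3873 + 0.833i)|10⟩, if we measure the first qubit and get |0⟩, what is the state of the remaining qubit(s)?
-|0⟩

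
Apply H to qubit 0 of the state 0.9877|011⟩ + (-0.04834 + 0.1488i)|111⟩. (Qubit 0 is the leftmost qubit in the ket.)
(0.6642 + 0.1052i)|011⟩ + (0.7326 - 0.1052i)|111⟩

H on qubit 0 mixes each pair of kets that differ only in qubit 0: amplitudes (a, b) of (|…0…⟩, |…1…⟩) become ((a + b)/√2, (a − b)/√2). Kets absent from the input have amplitude 0.
(|011⟩, |111⟩): (a, b) = (0.9877, (-0.04834 + 0.1488i)) → ((0.6642 + 0.1052i), (0.7326 - 0.1052i))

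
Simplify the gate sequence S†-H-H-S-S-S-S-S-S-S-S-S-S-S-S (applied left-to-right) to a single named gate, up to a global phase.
S†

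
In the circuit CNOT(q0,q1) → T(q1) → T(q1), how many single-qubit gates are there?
2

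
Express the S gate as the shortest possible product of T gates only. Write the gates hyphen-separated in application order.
T-T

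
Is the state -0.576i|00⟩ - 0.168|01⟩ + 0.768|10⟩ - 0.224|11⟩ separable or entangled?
Entangled

Writing the state as a|00⟩ + b|01⟩ + c|10⟩ + d|11⟩, it is a product state iff ad − bc = 0.
Here (a, b, c, d) = (-0.576i, -0.168, 0.768, -0.224): ad − bc = (-0.576i)(-0.224) − (-0.168)(0.768) = (0.129 + 0.129i) ≠ 0, so the state is entangled.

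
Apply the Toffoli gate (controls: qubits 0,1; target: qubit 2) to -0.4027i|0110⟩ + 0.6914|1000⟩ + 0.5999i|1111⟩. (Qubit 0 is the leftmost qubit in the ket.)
-0.4027i|0110⟩ + 0.6914|1000⟩ + 0.5999i|1101⟩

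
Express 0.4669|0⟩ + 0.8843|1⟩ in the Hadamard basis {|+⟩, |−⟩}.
0.9554|+⟩ - 0.2951|−⟩

With |ψ⟩ = α|0⟩ + β|1⟩, the Hadamard-basis coefficients are ⟨+|ψ⟩ = (α + β)/√2 and ⟨−|ψ⟩ = (α − β)/√2.
Here α = 0.4669, β = 0.8843: (α + β)/√2 = 0.9554, (α − β)/√2 = -0.2951.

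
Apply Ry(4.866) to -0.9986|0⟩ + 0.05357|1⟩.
0.7234|0⟩ - 0.6905|1⟩

Ry(4.866) = [[cos(θ/2), −sin(θ/2)], [sin(θ/2), cos(θ/2)]]; θ = 4.866, cos(θ/2) ≈ -0.759278, sin(θ/2) ≈ 0.650766.
With a = amp(|0⟩) = -0.9986 and b = amp(|1⟩) = 0.05357:
new amp(|0⟩) = (-0.759278)·a + (-0.650766)·b = 0.7234
new amp(|1⟩) = (0.650766)·a + (-0.759278)·b = -0.6905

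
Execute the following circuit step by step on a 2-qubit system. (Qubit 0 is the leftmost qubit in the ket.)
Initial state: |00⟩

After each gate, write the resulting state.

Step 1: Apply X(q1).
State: |01⟩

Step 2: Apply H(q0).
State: 1/√2|01⟩ + 1/√2|11⟩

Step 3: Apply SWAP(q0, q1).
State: 1/√2|10⟩ + 1/√2|11⟩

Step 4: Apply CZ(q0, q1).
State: 1/√2|10⟩ - 1/√2|11⟩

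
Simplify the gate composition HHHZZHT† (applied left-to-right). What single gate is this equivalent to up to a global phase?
T†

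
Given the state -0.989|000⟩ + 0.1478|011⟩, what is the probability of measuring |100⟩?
0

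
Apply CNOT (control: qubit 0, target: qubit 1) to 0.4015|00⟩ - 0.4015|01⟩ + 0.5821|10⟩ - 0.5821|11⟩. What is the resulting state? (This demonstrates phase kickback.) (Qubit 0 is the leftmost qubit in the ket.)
0.4015|00⟩ - 0.4015|01⟩ - 0.5821|10⟩ + 0.5821|11⟩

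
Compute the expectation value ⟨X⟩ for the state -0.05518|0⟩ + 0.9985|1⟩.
-0.1102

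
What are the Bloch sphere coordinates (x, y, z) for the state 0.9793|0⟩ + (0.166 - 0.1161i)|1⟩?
(0.3251, -0.2274, 0.918)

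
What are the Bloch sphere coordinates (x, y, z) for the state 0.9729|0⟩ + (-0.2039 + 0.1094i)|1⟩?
(-0.3967, 0.2129, 0.893)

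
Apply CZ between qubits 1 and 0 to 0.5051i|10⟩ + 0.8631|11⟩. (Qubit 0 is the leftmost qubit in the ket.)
0.5051i|10⟩ - 0.8631|11⟩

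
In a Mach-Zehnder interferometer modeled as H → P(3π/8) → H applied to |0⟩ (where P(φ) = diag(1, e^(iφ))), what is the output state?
(0.6913 + 0.4619i)|0⟩ + (0.3087 - 0.4619i)|1⟩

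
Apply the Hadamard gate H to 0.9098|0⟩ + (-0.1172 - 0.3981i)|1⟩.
(0.5605 - 0.2815i)|0⟩ + (0.7262 + 0.2815i)|1⟩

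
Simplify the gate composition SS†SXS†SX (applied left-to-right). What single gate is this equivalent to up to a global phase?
S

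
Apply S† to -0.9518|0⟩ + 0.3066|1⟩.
-0.9518|0⟩ - 0.3066i|1⟩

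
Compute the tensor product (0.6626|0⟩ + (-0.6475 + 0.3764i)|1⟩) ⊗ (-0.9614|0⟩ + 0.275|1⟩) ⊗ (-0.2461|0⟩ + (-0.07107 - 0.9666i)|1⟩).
0.1568|000⟩ + (0.04527 + 0.6157i)|001⟩ - 0.04484|010⟩ + (-0.01295 - 0.1761i)|011⟩ + (-0.1532 + 0.08906i)|100⟩ + (-0.394 - 0.576i)|101⟩ + (0.04382 - 0.02547i)|110⟩ + (0.1127 + 0.1648i)|111⟩

amp(|b₁b₂…⟩) = product of the factor amplitudes for bits b₁, b₂, …; only kets whose every factor amplitude is nonzero survive.
|000⟩: (0.6626)(-0.9614)(-0.2461) = 0.1568
|001⟩: (0.6626)(-0.9614)(-0.07107 - 0.9666i) = (0.04527 + 0.6157i)
|010⟩: (0.6626)(0.275)(-0.2461) = -0.04484
|011⟩: (0.6626)(0.275)(-0.07107 - 0.9666i) = (-0.01295 - 0.1761i)
|100⟩: (-0.6475 + 0.3764i)(-0.9614)(-0.2461) = (-0.1532 + 0.08906i)
|101⟩: (-0.6475 + 0.3764i)(-0.9614)(-0.07107 - 0.9666i) = (-0.394 - 0.576i)
|110⟩: (-0.6475 + 0.3764i)(0.275)(-0.2461) = (0.04382 - 0.02547i)
|111⟩: (-0.6475 + 0.3764i)(0.275)(-0.07107 - 0.9666i) = (0.1127 + 0.1648i)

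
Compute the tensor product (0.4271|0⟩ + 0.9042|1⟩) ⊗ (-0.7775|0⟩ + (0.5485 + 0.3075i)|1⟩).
-0.3321|00⟩ + (0.2343 + 0.1313i)|01⟩ - 0.703|10⟩ + (0.496 + 0.278i)|11⟩

amp(|b₁b₂…⟩) = product of the factor amplitudes for bits b₁, b₂, …; only kets whose every factor amplitude is nonzero survive.
|00⟩: (0.4271)(-0.7775) = -0.3321
|01⟩: (0.4271)(0.5485 + 0.3075i) = (0.2343 + 0.1313i)
|10⟩: (0.9042)(-0.7775) = -0.703
|11⟩: (0.9042)(0.5485 + 0.3075i) = (0.496 + 0.278i)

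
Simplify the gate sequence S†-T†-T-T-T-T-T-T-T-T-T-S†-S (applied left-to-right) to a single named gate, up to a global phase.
S†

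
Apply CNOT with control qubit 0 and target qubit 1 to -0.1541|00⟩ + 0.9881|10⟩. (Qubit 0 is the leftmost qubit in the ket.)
-0.1541|00⟩ + 0.9881|11⟩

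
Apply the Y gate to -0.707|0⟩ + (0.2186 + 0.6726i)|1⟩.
(0.6726 - 0.2186i)|0⟩ - 0.707i|1⟩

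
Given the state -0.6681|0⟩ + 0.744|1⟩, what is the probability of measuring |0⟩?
0.4464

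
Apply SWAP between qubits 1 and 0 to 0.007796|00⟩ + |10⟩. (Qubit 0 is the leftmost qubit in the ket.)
0.007796|00⟩ + |01⟩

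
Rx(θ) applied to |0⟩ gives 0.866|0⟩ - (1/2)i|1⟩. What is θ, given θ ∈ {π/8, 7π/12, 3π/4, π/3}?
π/3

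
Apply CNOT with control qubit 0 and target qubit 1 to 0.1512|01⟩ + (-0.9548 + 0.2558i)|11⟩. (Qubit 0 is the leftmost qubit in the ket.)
0.1512|01⟩ + (-0.9548 + 0.2558i)|10⟩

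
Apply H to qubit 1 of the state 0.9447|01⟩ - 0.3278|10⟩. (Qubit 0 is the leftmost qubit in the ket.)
0.668|00⟩ - 0.668|01⟩ - 0.2318|10⟩ - 0.2318|11⟩

H on qubit 1 mixes each pair of kets that differ only in qubit 1: amplitudes (a, b) of (|…0…⟩, |…1…⟩) become ((a + b)/√2, (a − b)/√2). Kets absent from the input have amplitude 0.
(|00⟩, |01⟩): (a, b) = (0, 0.9447) → (0.668, -0.668)
(|10⟩, |11⟩): (a, b) = (-0.3278, 0) → (-0.2318, -0.2318)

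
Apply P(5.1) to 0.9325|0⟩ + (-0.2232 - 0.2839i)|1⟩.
0.9325|0⟩ + (-0.3472 + 0.09933i)|1⟩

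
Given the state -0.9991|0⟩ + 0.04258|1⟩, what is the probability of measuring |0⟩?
0.9982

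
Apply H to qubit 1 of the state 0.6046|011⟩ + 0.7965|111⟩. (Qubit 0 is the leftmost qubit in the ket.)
0.4275|001⟩ - 0.4275|011⟩ + 0.5632|101⟩ - 0.5632|111⟩

H on qubit 1 mixes each pair of kets that differ only in qubit 1: amplitudes (a, b) of (|…0…⟩, |…1…⟩) become ((a + b)/√2, (a − b)/√2). Kets absent from the input have amplitude 0.
(|001⟩, |011⟩): (a, b) = (0, 0.6046) → (0.4275, -0.4275)
(|101⟩, |111⟩): (a, b) = (0, 0.7965) → (0.5632, -0.5632)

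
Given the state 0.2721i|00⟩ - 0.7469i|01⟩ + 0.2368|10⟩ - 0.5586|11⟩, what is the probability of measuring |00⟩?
0.07404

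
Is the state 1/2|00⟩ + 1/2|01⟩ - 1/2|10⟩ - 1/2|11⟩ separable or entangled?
Separable

Writing the state as a|00⟩ + b|01⟩ + c|10⟩ + d|11⟩, it is a product state iff ad − bc = 0.
Here (a, b, c, d) = (1/2, 1/2, -1/2, -1/2): ad − bc = (1/2)(-1/2) − (1/2)(-1/2) = 0, so the state is separable.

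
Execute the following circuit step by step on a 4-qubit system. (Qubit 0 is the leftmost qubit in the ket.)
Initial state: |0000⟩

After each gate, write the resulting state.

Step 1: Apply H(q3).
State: 1/√2|0000⟩ + 1/√2|0001⟩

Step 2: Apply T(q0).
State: 1/√2|0000⟩ + 1/√2|0001⟩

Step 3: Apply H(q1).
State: 1/2|0000⟩ + 1/2|0001⟩ + 1/2|0100⟩ + 1/2|0101⟩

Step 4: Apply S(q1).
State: 1/2|0000⟩ + 1/2|0001⟩ + (1/2)i|0100⟩ + (1/2)i|0101⟩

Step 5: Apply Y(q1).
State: 1/2|0000⟩ + 1/2|0001⟩ + (1/2)i|0100⟩ + (1/2)i|0101⟩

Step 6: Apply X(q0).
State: 1/2|1000⟩ + 1/2|1001⟩ + (1/2)i|1100⟩ + (1/2)i|1101⟩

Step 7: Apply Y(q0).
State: -(1/2)i|0000⟩ - (1/2)i|0001⟩ + 1/2|0100⟩ + 1/2|0101⟩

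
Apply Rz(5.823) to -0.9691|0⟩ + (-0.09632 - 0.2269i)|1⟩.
(0.9436 + 0.221i)|0⟩ + (0.1455 + 0.199i)|1⟩

Rz(5.823) = [[e^(−iθ/2), 0], [0, e^(iθ/2)]] with e^(±iθ/2) = cos(θ/2) ± i·sin(θ/2); θ = 5.823, cos(θ/2) ≈ -0.973645, sin(θ/2) ≈ 0.228068.
With a = amp(|0⟩) = -0.9691 and b = amp(|1⟩) = (-0.09632 - 0.2269i):
new amp(|0⟩) = (-0.973645 - 0.228068i)·a = (0.9436 + 0.221i)
new amp(|1⟩) = (-0.973645 + 0.228068i)·b = (0.1455 + 0.199i)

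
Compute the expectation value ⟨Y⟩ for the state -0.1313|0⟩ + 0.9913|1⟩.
0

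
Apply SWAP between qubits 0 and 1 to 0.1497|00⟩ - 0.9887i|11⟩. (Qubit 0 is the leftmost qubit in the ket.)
0.1497|00⟩ - 0.9887i|11⟩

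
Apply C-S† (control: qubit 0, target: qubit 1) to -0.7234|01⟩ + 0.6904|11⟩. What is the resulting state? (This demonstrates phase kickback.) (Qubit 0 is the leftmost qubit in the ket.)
-0.7234|01⟩ - 0.6904i|11⟩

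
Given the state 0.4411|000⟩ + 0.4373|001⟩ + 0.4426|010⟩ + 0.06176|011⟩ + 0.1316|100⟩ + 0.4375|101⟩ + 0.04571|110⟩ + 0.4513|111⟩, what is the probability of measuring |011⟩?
0.003814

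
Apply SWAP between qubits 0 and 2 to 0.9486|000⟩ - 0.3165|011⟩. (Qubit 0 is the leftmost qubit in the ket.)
0.9486|000⟩ - 0.3165|110⟩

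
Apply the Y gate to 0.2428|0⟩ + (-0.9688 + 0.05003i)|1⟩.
(0.05003 + 0.9688i)|0⟩ + 0.2428i|1⟩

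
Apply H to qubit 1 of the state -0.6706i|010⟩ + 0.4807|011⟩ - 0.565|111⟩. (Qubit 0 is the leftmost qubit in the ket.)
-0.4742i|000⟩ + 0.3399|001⟩ + 0.4742i|010⟩ - 0.3399|011⟩ - 0.3995|101⟩ + 0.3995|111⟩

H on qubit 1 mixes each pair of kets that differ only in qubit 1: amplitudes (a, b) of (|…0…⟩, |…1…⟩) become ((a + b)/√2, (a − b)/√2). Kets absent from the input have amplitude 0.
(|000⟩, |010⟩): (a, b) = (0, -0.6706i) → (-0.4742i, 0.4742i)
(|001⟩, |011⟩): (a, b) = (0, 0.4807) → (0.3399, -0.3399)
(|101⟩, |111⟩): (a, b) = (0, -0.565) → (-0.3995, 0.3995)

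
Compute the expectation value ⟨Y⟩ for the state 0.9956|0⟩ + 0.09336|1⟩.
0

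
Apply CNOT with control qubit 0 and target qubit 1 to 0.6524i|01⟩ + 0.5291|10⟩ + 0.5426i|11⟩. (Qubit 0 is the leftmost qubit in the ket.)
0.6524i|01⟩ + 0.5426i|10⟩ + 0.5291|11⟩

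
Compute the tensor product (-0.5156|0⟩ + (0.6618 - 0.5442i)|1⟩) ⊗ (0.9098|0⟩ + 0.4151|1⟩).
-0.4691|00⟩ - 0.214|01⟩ + (0.6021 - 0.4951i)|10⟩ + (0.2747 - 0.2259i)|11⟩

amp(|b₁b₂…⟩) = product of the factor amplitudes for bits b₁, b₂, …; only kets whose every factor amplitude is nonzero survive.
|00⟩: (-0.5156)(0.9098) = -0.4691
|01⟩: (-0.5156)(0.4151) = -0.214
|10⟩: (0.6618 - 0.5442i)(0.9098) = (0.6021 - 0.4951i)
|11⟩: (0.6618 - 0.5442i)(0.4151) = (0.2747 - 0.2259i)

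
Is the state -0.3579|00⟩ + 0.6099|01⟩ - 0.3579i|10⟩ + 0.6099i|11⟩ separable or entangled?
Separable

Writing the state as a|00⟩ + b|01⟩ + c|10⟩ + d|11⟩, it is a product state iff ad − bc = 0.
Here (a, b, c, d) = (-0.3579, 0.6099, -0.3579i, 0.6099i): ad − bc = (-0.3579)(0.6099i) − (0.6099)(-0.3579i) = 0, so the state is separable.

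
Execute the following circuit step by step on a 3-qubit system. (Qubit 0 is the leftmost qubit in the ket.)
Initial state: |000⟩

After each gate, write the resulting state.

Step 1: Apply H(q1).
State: 1/√2|000⟩ + 1/√2|010⟩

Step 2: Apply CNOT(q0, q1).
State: 1/√2|000⟩ + 1/√2|010⟩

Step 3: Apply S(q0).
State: 1/√2|000⟩ + 1/√2|010⟩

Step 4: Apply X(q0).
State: 1/√2|100⟩ + 1/√2|110⟩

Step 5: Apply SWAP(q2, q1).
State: 1/√2|100⟩ + 1/√2|101⟩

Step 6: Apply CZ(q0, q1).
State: 1/√2|100⟩ + 1/√2|101⟩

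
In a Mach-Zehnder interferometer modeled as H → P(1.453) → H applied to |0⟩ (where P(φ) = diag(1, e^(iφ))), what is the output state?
(0.5588 + 0.4965i)|0⟩ + (0.4412 - 0.4965i)|1⟩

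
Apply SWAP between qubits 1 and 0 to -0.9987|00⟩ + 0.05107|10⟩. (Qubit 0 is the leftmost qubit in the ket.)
-0.9987|00⟩ + 0.05107|01⟩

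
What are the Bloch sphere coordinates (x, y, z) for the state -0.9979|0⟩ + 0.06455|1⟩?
(-0.1288, 0, 0.9916)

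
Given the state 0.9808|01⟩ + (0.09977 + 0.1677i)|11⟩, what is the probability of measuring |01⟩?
0.962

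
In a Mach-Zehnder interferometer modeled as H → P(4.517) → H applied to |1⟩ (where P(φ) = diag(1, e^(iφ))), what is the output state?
(0.5971 + 0.4905i)|0⟩ + (0.4029 - 0.4905i)|1⟩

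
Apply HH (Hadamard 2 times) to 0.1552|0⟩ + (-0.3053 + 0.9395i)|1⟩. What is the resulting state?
0.1552|0⟩ + (-0.3053 + 0.9395i)|1⟩

H² = I, so an even number of Hadamards cancels: H^2 = I and the state is unchanged.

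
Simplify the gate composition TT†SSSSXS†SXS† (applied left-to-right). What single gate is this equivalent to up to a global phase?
S†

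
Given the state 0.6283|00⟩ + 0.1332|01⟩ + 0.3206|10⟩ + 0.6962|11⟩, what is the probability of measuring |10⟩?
0.1028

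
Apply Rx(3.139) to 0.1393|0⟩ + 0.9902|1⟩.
(0.0001806 - 0.9902i)|0⟩ + (0.001284 - 0.1393i)|1⟩

Rx(3.139) = [[cos(θ/2), −i·sin(θ/2)], [−i·sin(θ/2), cos(θ/2)]]; θ = 3.139, cos(θ/2) ≈ 0.00129633, sin(θ/2) ≈ 0.999999.
With a = amp(|0⟩) = 0.1393 and b = amp(|1⟩) = 0.9902:
new amp(|0⟩) = (0.00129633)·a + (-0.999999i)·b = (0.0001806 - 0.9902i)
new amp(|1⟩) = (-0.999999i)·a + (0.00129633)·b = (0.001284 - 0.1393i)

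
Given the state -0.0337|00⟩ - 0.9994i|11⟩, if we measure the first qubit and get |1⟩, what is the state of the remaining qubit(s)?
-i|1⟩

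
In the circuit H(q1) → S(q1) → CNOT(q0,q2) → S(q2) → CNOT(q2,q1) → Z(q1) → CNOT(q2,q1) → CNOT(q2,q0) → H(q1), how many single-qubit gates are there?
5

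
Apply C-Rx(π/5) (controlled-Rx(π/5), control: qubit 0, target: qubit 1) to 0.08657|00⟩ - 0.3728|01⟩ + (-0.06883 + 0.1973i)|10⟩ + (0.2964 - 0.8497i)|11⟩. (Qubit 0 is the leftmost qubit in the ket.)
0.08657|00⟩ - 0.3728|01⟩ + (-0.328 + 0.09605i)|10⟩ + (0.3429 - 0.7868i)|11⟩

C-Rx(π/5) leaves the control-|0⟩ kets |00⟩, |01⟩ unchanged and applies Rx(π/5) to qubit 1 on the control-|1⟩ pair (|10⟩, |11⟩).
Rx(π/5) = [[cos(θ/2), −i·sin(θ/2)], [−i·sin(θ/2), cos(θ/2)]]; θ = π/5, cos(θ/2) ≈ 0.951057, sin(θ/2) ≈ 0.309017.
With a = amp(|10⟩) = (-0.06883 + 0.1973i) and b = amp(|11⟩) = (0.2964 - 0.8497i):
new amp(|10⟩) = (0.951057)·a + (-0.309017i)·b = (-0.328 + 0.09605i)
new amp(|11⟩) = (-0.309017i)·a + (0.951057)·b = (0.3429 - 0.7868i)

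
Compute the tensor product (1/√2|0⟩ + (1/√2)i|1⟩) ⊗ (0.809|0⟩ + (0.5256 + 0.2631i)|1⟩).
0.572|00⟩ + (0.3717 + 0.186i)|01⟩ + 0.572i|10⟩ + (-0.186 + 0.3717i)|11⟩

amp(|b₁b₂…⟩) = product of the factor amplitudes for bits b₁, b₂, …; only kets whose every factor amplitude is nonzero survive.
|00⟩: (1/√2)(0.809) = 0.572
|01⟩: (1/√2)(0.5256 + 0.2631i) = (0.3717 + 0.186i)
|10⟩: ((1/√2)i)(0.809) = 0.572i
|11⟩: ((1/√2)i)(0.5256 + 0.2631i) = (-0.186 + 0.3717i)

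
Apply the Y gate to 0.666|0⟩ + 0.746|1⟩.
-0.746i|0⟩ + 0.666i|1⟩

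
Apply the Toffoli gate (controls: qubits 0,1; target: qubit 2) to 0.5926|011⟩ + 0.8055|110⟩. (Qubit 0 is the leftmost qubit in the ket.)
0.5926|011⟩ + 0.8055|111⟩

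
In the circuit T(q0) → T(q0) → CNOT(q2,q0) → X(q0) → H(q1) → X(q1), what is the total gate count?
6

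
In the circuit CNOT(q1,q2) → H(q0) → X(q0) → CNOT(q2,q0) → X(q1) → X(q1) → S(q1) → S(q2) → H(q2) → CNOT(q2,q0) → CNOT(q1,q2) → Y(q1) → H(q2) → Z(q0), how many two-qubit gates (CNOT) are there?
4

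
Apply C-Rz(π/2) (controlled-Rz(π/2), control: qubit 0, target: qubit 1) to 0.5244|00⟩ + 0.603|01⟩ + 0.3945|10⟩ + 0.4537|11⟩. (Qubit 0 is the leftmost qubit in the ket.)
0.5244|00⟩ + 0.603|01⟩ + (0.279 - 0.279i)|10⟩ + (0.3208 + 0.3208i)|11⟩

C-Rz(π/2) leaves the control-|0⟩ kets |00⟩, |01⟩ unchanged and applies Rz(π/2) to qubit 1 on the control-|1⟩ pair (|10⟩, |11⟩).
Rz(π/2) = [[e^(−iθ/2), 0], [0, e^(iθ/2)]] with e^(±iθ/2) = cos(θ/2) ± i·sin(θ/2); θ = π/2, cos(θ/2) ≈ 0.707107, sin(θ/2) ≈ 0.707107.
With a = amp(|10⟩) = 0.3945 and b = amp(|11⟩) = 0.4537:
new amp(|10⟩) = (0.707107 - 0.707107i)·a = (0.279 - 0.279i)
new amp(|11⟩) = (0.707107 + 0.707107i)·b = (0.3208 + 0.3208i)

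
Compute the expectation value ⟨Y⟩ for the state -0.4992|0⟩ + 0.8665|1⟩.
0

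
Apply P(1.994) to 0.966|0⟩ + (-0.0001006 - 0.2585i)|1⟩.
0.966|0⟩ + (0.2357 + 0.1061i)|1⟩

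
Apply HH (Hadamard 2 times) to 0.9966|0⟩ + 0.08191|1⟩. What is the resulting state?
0.9966|0⟩ + 0.08191|1⟩

H² = I, so an even number of Hadamards cancels: H^2 = I and the state is unchanged.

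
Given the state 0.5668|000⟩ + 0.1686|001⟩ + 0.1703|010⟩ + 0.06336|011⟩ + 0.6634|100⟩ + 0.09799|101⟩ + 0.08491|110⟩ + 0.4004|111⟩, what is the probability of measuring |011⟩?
0.004014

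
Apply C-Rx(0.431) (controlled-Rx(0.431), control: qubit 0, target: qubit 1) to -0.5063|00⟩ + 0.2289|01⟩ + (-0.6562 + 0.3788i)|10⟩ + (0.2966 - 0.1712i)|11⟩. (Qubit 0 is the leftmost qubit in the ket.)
-0.5063|00⟩ + 0.2289|01⟩ + (-0.6776 + 0.3066i)|10⟩ + (0.3707 - 0.02692i)|11⟩

C-Rx(0.431) leaves the control-|0⟩ kets |00⟩, |01⟩ unchanged and applies Rx(0.431) to qubit 1 on the control-|1⟩ pair (|10⟩, |11⟩).
Rx(0.431) = [[cos(θ/2), −i·sin(θ/2)], [−i·sin(θ/2), cos(θ/2)]]; θ = 0.431, cos(θ/2) ≈ 0.97687, sin(θ/2) ≈ 0.213836.
With a = amp(|10⟩) = (-0.6562 + 0.3788i) and b = amp(|11⟩) = (0.2966 - 0.1712i):
new amp(|10⟩) = (0.97687)·a + (-0.213836i)·b = (-0.6776 + 0.3066i)
new amp(|11⟩) = (-0.213836i)·a + (0.97687)·b = (0.3707 - 0.02692i)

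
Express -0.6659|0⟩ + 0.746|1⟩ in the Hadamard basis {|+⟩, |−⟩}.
0.05664|+⟩ - 0.9984|−⟩

With |ψ⟩ = α|0⟩ + β|1⟩, the Hadamard-basis coefficients are ⟨+|ψ⟩ = (α + β)/√2 and ⟨−|ψ⟩ = (α − β)/√2.
Here α = -0.6659, β = 0.746: (α + β)/√2 = 0.05664, (α − β)/√2 = -0.9984.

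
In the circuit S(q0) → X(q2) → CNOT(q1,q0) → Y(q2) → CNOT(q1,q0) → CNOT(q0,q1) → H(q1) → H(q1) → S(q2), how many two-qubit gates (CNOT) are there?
3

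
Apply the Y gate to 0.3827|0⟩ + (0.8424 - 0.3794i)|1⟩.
(-0.3794 - 0.8424i)|0⟩ + 0.3827i|1⟩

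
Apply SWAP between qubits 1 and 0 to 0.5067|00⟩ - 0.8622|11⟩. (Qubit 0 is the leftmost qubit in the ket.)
0.5067|00⟩ - 0.8622|11⟩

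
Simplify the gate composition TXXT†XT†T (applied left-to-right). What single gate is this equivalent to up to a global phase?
X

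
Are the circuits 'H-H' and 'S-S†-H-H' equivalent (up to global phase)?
Yes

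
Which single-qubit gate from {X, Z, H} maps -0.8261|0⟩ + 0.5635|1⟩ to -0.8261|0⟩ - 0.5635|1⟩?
Z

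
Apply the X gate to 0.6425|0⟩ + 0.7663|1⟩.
0.7663|0⟩ + 0.6425|1⟩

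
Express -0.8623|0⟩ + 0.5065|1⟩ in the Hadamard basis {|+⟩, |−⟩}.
-0.2516|+⟩ - 0.9679|−⟩

With |ψ⟩ = α|0⟩ + β|1⟩, the Hadamard-basis coefficients are ⟨+|ψ⟩ = (α + β)/√2 and ⟨−|ψ⟩ = (α − β)/√2.
Here α = -0.8623, β = 0.5065: (α + β)/√2 = -0.2516, (α − β)/√2 = -0.9679.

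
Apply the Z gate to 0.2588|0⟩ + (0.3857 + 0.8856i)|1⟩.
0.2588|0⟩ + (-0.3857 - 0.8856i)|1⟩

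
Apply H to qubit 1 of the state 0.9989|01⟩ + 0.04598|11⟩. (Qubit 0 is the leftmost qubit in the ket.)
0.7063|00⟩ - 0.7063|01⟩ + 0.03251|10⟩ - 0.03251|11⟩

H on qubit 1 mixes each pair of kets that differ only in qubit 1: amplitudes (a, b) of (|…0…⟩, |…1…⟩) become ((a + b)/√2, (a − b)/√2). Kets absent from the input have amplitude 0.
(|00⟩, |01⟩): (a, b) = (0, 0.9989) → (0.7063, -0.7063)
(|10⟩, |11⟩): (a, b) = (0, 0.04598) → (0.03251, -0.03251)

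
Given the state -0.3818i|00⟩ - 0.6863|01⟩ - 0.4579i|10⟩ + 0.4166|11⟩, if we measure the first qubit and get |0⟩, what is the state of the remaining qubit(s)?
-0.4862i|0⟩ - 0.8739|1⟩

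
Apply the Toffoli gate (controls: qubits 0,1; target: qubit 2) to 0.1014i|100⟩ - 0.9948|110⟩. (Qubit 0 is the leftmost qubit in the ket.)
0.1014i|100⟩ - 0.9948|111⟩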